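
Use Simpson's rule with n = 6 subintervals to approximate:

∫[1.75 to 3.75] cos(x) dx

f(x) = cos(x)
a = 1.75, b = 3.75, n = 6
h = (b - a)/n = 0.333333

Simpson's rule: (h/3)[f(x₀) + 4f(x₁) + 2f(x₂) + ... + f(xₙ)]

x_0 = 1.7500, f(x_0) = -0.178246, coefficient = 1
x_1 = 2.0833, f(x_1) = -0.490390, coefficient = 4
x_2 = 2.4167, f(x_2) = -0.748549, coefficient = 2
x_3 = 2.7500, f(x_3) = -0.924302, coefficient = 4
x_4 = 3.0833, f(x_4) = -0.998303, coefficient = 2
x_5 = 3.4167, f(x_5) = -0.962405, coefficient = 4
x_6 = 3.7500, f(x_6) = -0.820559, coefficient = 1

I ≈ (0.333333/3) × -14.000898 = -1.555655
Exact value: -1.555547
Error: 0.000108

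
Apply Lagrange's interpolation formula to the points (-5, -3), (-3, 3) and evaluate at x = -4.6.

Lagrange interpolation formula:
P(x) = Σ yᵢ × Lᵢ(x)
where Lᵢ(x) = Π_{j≠i} (x - xⱼ)/(xᵢ - xⱼ)

L_0(-4.6) = (-4.6 - (-3))/(-5 - (-3)) = 0.800000
L_1(-4.6) = (-4.6 - (-5))/(-3 - (-5)) = 0.200000

P(-4.6) = (-3)×L_0(-4.6) + 3×L_1(-4.6)
P(-4.6) = -1.800000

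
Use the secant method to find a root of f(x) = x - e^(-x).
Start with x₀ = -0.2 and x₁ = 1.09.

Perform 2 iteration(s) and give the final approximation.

f(x) = x - e^(-x)
x₀ = -0.2, x₁ = 1.09

Secant formula: x_{n+1} = x_n - f(x_n)(x_n - x_{n-1})/(f(x_n) - f(x_{n-1}))

Iteration 1:
  f(-0.200000) = -1.421403
  f(1.090000) = 0.753784
  x_2 = 1.090000 - 0.753784×(1.090000 - (-0.200000))/(0.753784 - (-1.421403))
       = 0.642967
Iteration 2:
  f(1.090000) = 0.753784
  f(0.642967) = 0.117236
  x_3 = 0.642967 - 0.117236×(0.642967 - 1.090000)/(0.117236 - 0.753784)
       = 0.560634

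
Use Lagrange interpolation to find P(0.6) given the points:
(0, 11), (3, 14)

Lagrange interpolation formula:
P(x) = Σ yᵢ × Lᵢ(x)
where Lᵢ(x) = Π_{j≠i} (x - xⱼ)/(xᵢ - xⱼ)

L_0(0.6) = (0.6 - 3)/(0 - 3) = 0.800000
L_1(0.6) = (0.6 - 0)/(3 - 0) = 0.200000

P(0.6) = 11×L_0(0.6) + 14×L_1(0.6)
P(0.6) = 11.600000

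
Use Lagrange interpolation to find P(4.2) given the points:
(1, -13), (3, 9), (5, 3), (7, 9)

Lagrange interpolation formula:
P(x) = Σ yᵢ × Lᵢ(x)
where Lᵢ(x) = Π_{j≠i} (x - xⱼ)/(xᵢ - xⱼ)

L_0(4.2) = (4.2 - 3)/(1 - 3) × (4.2 - 5)/(1 - 5) × (4.2 - 7)/(1 - 7) = -0.056000
L_1(4.2) = (4.2 - 1)/(3 - 1) × (4.2 - 5)/(3 - 5) × (4.2 - 7)/(3 - 7) = 0.448000
L_2(4.2) = (4.2 - 1)/(5 - 1) × (4.2 - 3)/(5 - 3) × (4.2 - 7)/(5 - 7) = 0.672000
L_3(4.2) = (4.2 - 1)/(7 - 1) × (4.2 - 3)/(7 - 3) × (4.2 - 5)/(7 - 5) = -0.064000

P(4.2) = (-13)×L_0(4.2) + 9×L_1(4.2) + 3×L_2(4.2) + 9×L_3(4.2)
P(4.2) = 6.200000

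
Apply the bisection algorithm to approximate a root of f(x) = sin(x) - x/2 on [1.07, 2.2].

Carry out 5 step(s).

f(x) = sin(x) - x/2
Initial interval: [1.07, 2.2]

Iteration 1:
  c_1 = (1.070000 + 2.200000)/2 = 1.635000
  f(c_1) = f(1.635000) = 0.180440
  f(a) × f(c) ≥ 0, new interval: [1.635000, 2.200000]
Iteration 2:
  c_2 = (1.635000 + 2.200000)/2 = 1.917500
  f(c_2) = f(1.917500) = -0.018252
  f(a) × f(c) < 0, new interval: [1.635000, 1.917500]
Iteration 3:
  c_3 = (1.635000 + 1.917500)/2 = 1.776250
  f(c_3) = f(1.776250) = 0.090844
  f(a) × f(c) ≥ 0, new interval: [1.776250, 1.917500]
Iteration 4:
  c_4 = (1.776250 + 1.917500)/2 = 1.846875
  f(c_4) = f(1.846875) = 0.038694
  f(a) × f(c) ≥ 0, new interval: [1.846875, 1.917500]
Iteration 5:
  c_5 = (1.846875 + 1.917500)/2 = 1.882188
  f(c_5) = f(1.882188) = 0.010815
  f(a) × f(c) ≥ 0, new interval: [1.882188, 1.917500]

After 5 iteration(s), the approximation is c_5 = 1.882188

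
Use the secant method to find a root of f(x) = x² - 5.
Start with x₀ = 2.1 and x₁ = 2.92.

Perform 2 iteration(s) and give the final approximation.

f(x) = x² - 5
x₀ = 2.1, x₁ = 2.92

Secant formula: x_{n+1} = x_n - f(x_n)(x_n - x_{n-1})/(f(x_n) - f(x_{n-1}))

Iteration 1:
  f(2.100000) = -0.590000
  f(2.920000) = 3.526400
  x_2 = 2.920000 - 3.526400×(2.920000 - 2.100000)/(3.526400 - (-0.590000))
       = 2.217530
Iteration 2:
  f(2.920000) = 3.526400
  f(2.217530) = -0.082561
  x_3 = 2.217530 - (-0.082561)×(2.217530 - 2.920000)/(-0.082561 - 3.526400)
       = 2.233600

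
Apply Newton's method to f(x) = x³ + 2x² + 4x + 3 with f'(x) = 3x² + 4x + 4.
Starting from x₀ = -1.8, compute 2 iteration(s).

f(x) = x³ + 2x² + 4x + 3
f'(x) = 3x² + 4x + 4
x₀ = -1.8

Newton-Raphson formula: x_{n+1} = x_n - f(x_n)/f'(x_n)

Iteration 1:
  f(-1.800000) = -3.552000
  f'(-1.800000) = 6.520000
  x_1 = -1.800000 - (-3.552000)/6.520000 = -1.255215
Iteration 2:
  f(-1.255215) = -0.847402
  f'(-1.255215) = 3.705833
  x_2 = -1.255215 - (-0.847402)/3.705833 = -1.026548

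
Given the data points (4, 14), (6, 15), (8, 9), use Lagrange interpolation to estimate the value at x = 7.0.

Lagrange interpolation formula:
P(x) = Σ yᵢ × Lᵢ(x)
where Lᵢ(x) = Π_{j≠i} (x - xⱼ)/(xᵢ - xⱼ)

L_0(7.0) = (7.0 - 6)/(4 - 6) × (7.0 - 8)/(4 - 8) = -0.125000
L_1(7.0) = (7.0 - 4)/(6 - 4) × (7.0 - 8)/(6 - 8) = 0.750000
L_2(7.0) = (7.0 - 4)/(8 - 4) × (7.0 - 6)/(8 - 6) = 0.375000

P(7.0) = 14×L_0(7.0) + 15×L_1(7.0) + 9×L_2(7.0)
P(7.0) = 12.875000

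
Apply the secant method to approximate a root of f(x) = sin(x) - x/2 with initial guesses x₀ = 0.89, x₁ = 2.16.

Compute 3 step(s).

f(x) = sin(x) - x/2
x₀ = 0.89, x₁ = 2.16

Secant formula: x_{n+1} = x_n - f(x_n)(x_n - x_{n-1})/(f(x_n) - f(x_{n-1}))

Iteration 1:
  f(0.890000) = 0.332072
  f(2.160000) = -0.248617
  x_2 = 2.160000 - (-0.248617)×(2.160000 - 0.890000)/(-0.248617 - 0.332072)
       = 1.616261
Iteration 2:
  f(2.160000) = -0.248617
  f(1.616261) = 0.190836
  x_3 = 1.616261 - 0.190836×(1.616261 - 2.160000)/(0.190836 - (-0.248617))
       = 1.852384
Iteration 3:
  f(1.616261) = 0.190836
  f(1.852384) = 0.034423
  x_4 = 1.852384 - 0.034423×(1.852384 - 1.616261)/(0.034423 - 0.190836)
       = 1.904350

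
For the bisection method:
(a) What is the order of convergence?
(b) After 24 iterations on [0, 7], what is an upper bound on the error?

(a) Bisection has linear (order 1) convergence; the error is halved each step.

(b) Error bound = (b-a)/2^n = (7 - 0)/2^{24}
    = 7/2^{24}

(a) 1 (linear); (b) error ≤ 4.17e-07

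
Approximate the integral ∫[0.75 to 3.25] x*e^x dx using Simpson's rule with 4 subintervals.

f(x) = x*e^x
a = 0.75, b = 3.25, n = 4
h = (b - a)/n = 0.625000

Simpson's rule: (h/3)[f(x₀) + 4f(x₁) + 2f(x₂) + ... + f(xₙ)]

x_0 = 0.7500, f(x_0) = 1.587750, coefficient = 1
x_1 = 1.3750, f(x_1) = 5.438230, coefficient = 4
x_2 = 2.0000, f(x_2) = 14.778112, coefficient = 2
x_3 = 2.6250, f(x_3) = 36.237007, coefficient = 4
x_4 = 3.2500, f(x_4) = 83.818605, coefficient = 1

I ≈ (0.625000/3) × 281.663530 = 58.679902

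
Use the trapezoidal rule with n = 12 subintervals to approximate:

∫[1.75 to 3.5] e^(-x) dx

f(x) = e^(-x)
a = 1.75, b = 3.5, n = 12
h = (b - a)/n = 0.145833

Trapezoidal rule: (h/2)[f(x₀) + 2f(x₁) + 2f(x₂) + ... + f(xₙ)]

x_0 = 1.7500, f(x_0) = 0.173774, coefficient = 1
x_1 = 1.8958, f(x_1) = 0.150193, coefficient = 2
x_2 = 2.0417, f(x_2) = 0.129812, coefficient = 2
x_3 = 2.1875, f(x_3) = 0.112197, coefficient = 2
x_4 = 2.3333, f(x_4) = 0.096972, coefficient = 2
x_5 = 2.4792, f(x_5) = 0.083813, coefficient = 2
x_6 = 2.6250, f(x_6) = 0.072440, coefficient = 2
x_7 = 2.7708, f(x_7) = 0.062610, coefficient = 2
x_8 = 2.9167, f(x_8) = 0.054114, coefficient = 2
x_9 = 3.0625, f(x_9) = 0.046771, coefficient = 2
x_10 = 3.2083, f(x_10) = 0.040424, coefficient = 2
x_11 = 3.3542, f(x_11) = 0.034938, coefficient = 2
x_12 = 3.5000, f(x_12) = 0.030197, coefficient = 1

I ≈ (0.145833/2) × 1.972538 = 0.143831
Exact value: 0.143577
Error: 0.000254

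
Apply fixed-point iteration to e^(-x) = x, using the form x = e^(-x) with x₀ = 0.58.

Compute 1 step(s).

Equation: e^(-x) = x
Fixed-point form: x = e^(-x)
x₀ = 0.58

x_1 = g(0.580000) = 0.559898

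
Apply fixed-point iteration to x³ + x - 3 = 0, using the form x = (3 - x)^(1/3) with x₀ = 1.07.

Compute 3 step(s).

Equation: x³ + x - 3 = 0
Fixed-point form: x = (3 - x)^(1/3)
x₀ = 1.07

x_1 = g(1.070000) = 1.245047
x_2 = g(1.245047) = 1.206207
x_3 = g(1.206207) = 1.215041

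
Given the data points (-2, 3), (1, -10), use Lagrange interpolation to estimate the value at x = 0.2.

Lagrange interpolation formula:
P(x) = Σ yᵢ × Lᵢ(x)
where Lᵢ(x) = Π_{j≠i} (x - xⱼ)/(xᵢ - xⱼ)

L_0(0.2) = (0.2 - 1)/(-2 - 1) = 0.266667
L_1(0.2) = (0.2 - (-2))/(1 - (-2)) = 0.733333

P(0.2) = 3×L_0(0.2) + (-10)×L_1(0.2)
P(0.2) = -6.533333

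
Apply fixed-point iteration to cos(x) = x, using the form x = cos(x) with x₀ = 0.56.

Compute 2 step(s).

Equation: cos(x) = x
Fixed-point form: x = cos(x)
x₀ = 0.56

x_1 = g(0.560000) = 0.847255
x_2 = g(0.847255) = 0.662043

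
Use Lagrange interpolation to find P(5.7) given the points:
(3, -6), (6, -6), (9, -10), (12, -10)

Lagrange interpolation formula:
P(x) = Σ yᵢ × Lᵢ(x)
where Lᵢ(x) = Π_{j≠i} (x - xⱼ)/(xᵢ - xⱼ)

L_0(5.7) = (5.7 - 6)/(3 - 6) × (5.7 - 9)/(3 - 9) × (5.7 - 12)/(3 - 12) = 0.038500
L_1(5.7) = (5.7 - 3)/(6 - 3) × (5.7 - 9)/(6 - 9) × (5.7 - 12)/(6 - 12) = 1.039500
L_2(5.7) = (5.7 - 3)/(9 - 3) × (5.7 - 6)/(9 - 6) × (5.7 - 12)/(9 - 12) = -0.094500
L_3(5.7) = (5.7 - 3)/(12 - 3) × (5.7 - 6)/(12 - 6) × (5.7 - 9)/(12 - 9) = 0.016500

P(5.7) = (-6)×L_0(5.7) + (-6)×L_1(5.7) + (-10)×L_2(5.7) + (-10)×L_3(5.7)
P(5.7) = -5.688000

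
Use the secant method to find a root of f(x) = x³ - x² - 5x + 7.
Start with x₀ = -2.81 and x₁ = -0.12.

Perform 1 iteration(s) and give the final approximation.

f(x) = x³ - x² - 5x + 7
x₀ = -2.81, x₁ = -0.12

Secant formula: x_{n+1} = x_n - f(x_n)(x_n - x_{n-1})/(f(x_n) - f(x_{n-1}))

Iteration 1:
  f(-2.810000) = -9.034141
  f(-0.120000) = 7.583872
  x_2 = -0.120000 - 7.583872×(-0.120000 - (-2.810000))/(7.583872 - (-9.034141))
       = -1.347621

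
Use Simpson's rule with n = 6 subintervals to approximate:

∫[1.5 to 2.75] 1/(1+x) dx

f(x) = 1/(1+x)
a = 1.5, b = 2.75, n = 6
h = (b - a)/n = 0.208333

Simpson's rule: (h/3)[f(x₀) + 4f(x₁) + 2f(x₂) + ... + f(xₙ)]

x_0 = 1.5000, f(x_0) = 0.400000, coefficient = 1
x_1 = 1.7083, f(x_1) = 0.369231, coefficient = 4
x_2 = 1.9167, f(x_2) = 0.342857, coefficient = 2
x_3 = 2.1250, f(x_3) = 0.320000, coefficient = 4
x_4 = 2.3333, f(x_4) = 0.300000, coefficient = 2
x_5 = 2.5417, f(x_5) = 0.282353, coefficient = 4
x_6 = 2.7500, f(x_6) = 0.266667, coefficient = 1

I ≈ (0.208333/3) × 5.838716 = 0.405466
Exact value: 0.405465
Error: 0.000001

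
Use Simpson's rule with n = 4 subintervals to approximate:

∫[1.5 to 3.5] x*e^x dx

f(x) = x*e^x
a = 1.5, b = 3.5, n = 4
h = (b - a)/n = 0.500000

Simpson's rule: (h/3)[f(x₀) + 4f(x₁) + 2f(x₂) + ... + f(xₙ)]

x_0 = 1.5000, f(x_0) = 6.722534, coefficient = 1
x_1 = 2.0000, f(x_1) = 14.778112, coefficient = 4
x_2 = 2.5000, f(x_2) = 30.456235, coefficient = 2
x_3 = 3.0000, f(x_3) = 60.256611, coefficient = 4
x_4 = 3.5000, f(x_4) = 115.904082, coefficient = 1

I ≈ (0.500000/3) × 483.677977 = 80.612996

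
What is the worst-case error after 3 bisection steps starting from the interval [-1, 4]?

Bisection error bound: |error| ≤ (b-a)/2^n
|error| ≤ (4 - (-1))/2^3 = 5/2^3
|error| ≤ 0.6250000000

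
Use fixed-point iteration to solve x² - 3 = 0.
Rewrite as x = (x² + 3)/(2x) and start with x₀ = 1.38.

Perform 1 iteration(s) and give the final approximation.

Equation: x² - 3 = 0
Fixed-point form: x = (x² + 3)/(2x)
x₀ = 1.38

x_1 = g(1.380000) = 1.776957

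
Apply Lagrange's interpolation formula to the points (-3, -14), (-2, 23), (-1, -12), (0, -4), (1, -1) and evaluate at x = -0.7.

Lagrange interpolation formula:
P(x) = Σ yᵢ × Lᵢ(x)
where Lᵢ(x) = Π_{j≠i} (x - xⱼ)/(xᵢ - xⱼ)

L_0(-0.7) = (-0.7 - (-2))/(-3 - (-2)) × (-0.7 - (-1))/(-3 - (-1)) × (-0.7 - 0)/(-3 - 0) × (-0.7 - 1)/(-3 - 1) = 0.019338
L_1(-0.7) = (-0.7 - (-3))/(-2 - (-3)) × (-0.7 - (-1))/(-2 - (-1)) × (-0.7 - 0)/(-2 - 0) × (-0.7 - 1)/(-2 - 1) = -0.136850
L_2(-0.7) = (-0.7 - (-3))/(-1 - (-3)) × (-0.7 - (-2))/(-1 - (-2)) × (-0.7 - 0)/(-1 - 0) × (-0.7 - 1)/(-1 - 1) = 0.889525
L_3(-0.7) = (-0.7 - (-3))/(0 - (-3)) × (-0.7 - (-2))/(0 - (-2)) × (-0.7 - (-1))/(0 - (-1)) × (-0.7 - 1)/(0 - 1) = 0.254150
L_4(-0.7) = (-0.7 - (-3))/(1 - (-3)) × (-0.7 - (-2))/(1 - (-2)) × (-0.7 - (-1))/(1 - (-1)) × (-0.7 - 0)/(1 - 0) = -0.026163

P(-0.7) = (-14)×L_0(-0.7) + 23×L_1(-0.7) + (-12)×L_2(-0.7) + (-4)×L_3(-0.7) + (-1)×L_4(-0.7)
P(-0.7) = -15.083012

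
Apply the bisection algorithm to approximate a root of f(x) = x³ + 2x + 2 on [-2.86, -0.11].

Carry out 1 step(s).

f(x) = x³ + 2x + 2
Initial interval: [-2.86, -0.11]

Iteration 1:
  c_1 = (-2.860000 + (-0.110000))/2 = -1.485000
  f(c_1) = f(-1.485000) = -4.244759
  f(a) × f(c) ≥ 0, new interval: [-1.485000, -0.110000]

After 1 iteration(s), the approximation is c_1 = -1.485000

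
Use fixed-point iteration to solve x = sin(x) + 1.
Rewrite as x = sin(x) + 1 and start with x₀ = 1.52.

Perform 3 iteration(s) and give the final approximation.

Equation: x = sin(x) + 1
Fixed-point form: x = sin(x) + 1
x₀ = 1.52

x_1 = g(1.520000) = 1.998710
x_2 = g(1.998710) = 1.909833
x_3 = g(1.909833) = 1.943075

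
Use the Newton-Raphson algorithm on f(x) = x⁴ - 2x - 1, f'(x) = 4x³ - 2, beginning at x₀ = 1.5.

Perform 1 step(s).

f(x) = x⁴ - 2x - 1
f'(x) = 4x³ - 2
x₀ = 1.5

Newton-Raphson formula: x_{n+1} = x_n - f(x_n)/f'(x_n)

Iteration 1:
  f(1.500000) = 1.062500
  f'(1.500000) = 11.500000
  x_1 = 1.500000 - 1.062500/11.500000 = 1.407609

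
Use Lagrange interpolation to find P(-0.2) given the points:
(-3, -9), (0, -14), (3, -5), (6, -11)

Lagrange interpolation formula:
P(x) = Σ yᵢ × Lᵢ(x)
where Lᵢ(x) = Π_{j≠i} (x - xⱼ)/(xᵢ - xⱼ)

L_0(-0.2) = (-0.2 - 0)/(-3 - 0) × (-0.2 - 3)/(-3 - 3) × (-0.2 - 6)/(-3 - 6) = 0.024494
L_1(-0.2) = (-0.2 - (-3))/(0 - (-3)) × (-0.2 - 3)/(0 - 3) × (-0.2 - 6)/(0 - 6) = 1.028741
L_2(-0.2) = (-0.2 - (-3))/(3 - (-3)) × (-0.2 - 0)/(3 - 0) × (-0.2 - 6)/(3 - 6) = -0.064296
L_3(-0.2) = (-0.2 - (-3))/(6 - (-3)) × (-0.2 - 0)/(6 - 0) × (-0.2 - 3)/(6 - 3) = 0.011062

P(-0.2) = (-9)×L_0(-0.2) + (-14)×L_1(-0.2) + (-5)×L_2(-0.2) + (-11)×L_3(-0.2)
P(-0.2) = -14.423012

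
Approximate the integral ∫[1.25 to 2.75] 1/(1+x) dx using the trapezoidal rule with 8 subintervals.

f(x) = 1/(1+x)
a = 1.25, b = 2.75, n = 8
h = (b - a)/n = 0.187500

Trapezoidal rule: (h/2)[f(x₀) + 2f(x₁) + 2f(x₂) + ... + f(xₙ)]

x_0 = 1.2500, f(x_0) = 0.444444, coefficient = 1
x_1 = 1.4375, f(x_1) = 0.410256, coefficient = 2
x_2 = 1.6250, f(x_2) = 0.380952, coefficient = 2
x_3 = 1.8125, f(x_3) = 0.355556, coefficient = 2
x_4 = 2.0000, f(x_4) = 0.333333, coefficient = 2
x_5 = 2.1875, f(x_5) = 0.313725, coefficient = 2
x_6 = 2.3750, f(x_6) = 0.296296, coefficient = 2
x_7 = 2.5625, f(x_7) = 0.280702, coefficient = 2
x_8 = 2.7500, f(x_8) = 0.266667, coefficient = 1

I ≈ (0.187500/2) × 5.452754 = 0.511196
Exact value: 0.510826
Error: 0.000370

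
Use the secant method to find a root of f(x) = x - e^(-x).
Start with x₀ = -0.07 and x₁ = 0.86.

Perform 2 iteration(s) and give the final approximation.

f(x) = x - e^(-x)
x₀ = -0.07, x₁ = 0.86

Secant formula: x_{n+1} = x_n - f(x_n)(x_n - x_{n-1})/(f(x_n) - f(x_{n-1}))

Iteration 1:
  f(-0.070000) = -1.142508
  f(0.860000) = 0.436838
  x_2 = 0.860000 - 0.436838×(0.860000 - (-0.070000))/(0.436838 - (-1.142508))
       = 0.602767
Iteration 2:
  f(0.860000) = 0.436838
  f(0.602767) = 0.055472
  x_3 = 0.602767 - 0.055472×(0.602767 - 0.860000)/(0.055472 - 0.436838)
       = 0.565351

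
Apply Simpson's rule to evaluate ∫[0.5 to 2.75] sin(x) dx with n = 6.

f(x) = sin(x)
a = 0.5, b = 2.75, n = 6
h = (b - a)/n = 0.375000

Simpson's rule: (h/3)[f(x₀) + 4f(x₁) + 2f(x₂) + ... + f(xₙ)]

x_0 = 0.5000, f(x_0) = 0.479426, coefficient = 1
x_1 = 0.8750, f(x_1) = 0.767544, coefficient = 4
x_2 = 1.2500, f(x_2) = 0.948985, coefficient = 2
x_3 = 1.6250, f(x_3) = 0.998531, coefficient = 4
x_4 = 2.0000, f(x_4) = 0.909297, coefficient = 2
x_5 = 2.3750, f(x_5) = 0.693685, coefficient = 4
x_6 = 2.7500, f(x_6) = 0.381661, coefficient = 1

I ≈ (0.375000/3) × 14.416690 = 1.802086
Exact value: 1.801885
Error: 0.000201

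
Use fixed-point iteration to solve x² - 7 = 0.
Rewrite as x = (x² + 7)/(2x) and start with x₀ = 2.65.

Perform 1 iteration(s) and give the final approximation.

Equation: x² - 7 = 0
Fixed-point form: x = (x² + 7)/(2x)
x₀ = 2.65

x_1 = g(2.650000) = 2.645755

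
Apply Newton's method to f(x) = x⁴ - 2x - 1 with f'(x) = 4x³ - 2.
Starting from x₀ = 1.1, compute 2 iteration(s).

f(x) = x⁴ - 2x - 1
f'(x) = 4x³ - 2
x₀ = 1.1

Newton-Raphson formula: x_{n+1} = x_n - f(x_n)/f'(x_n)

Iteration 1:
  f(1.100000) = -1.735900
  f'(1.100000) = 3.324000
  x_1 = 1.100000 - (-1.735900)/3.324000 = 1.622232
Iteration 2:
  f(1.622232) = 2.681051
  f'(1.622232) = 15.076509
  x_2 = 1.622232 - 2.681051/15.076509 = 1.444403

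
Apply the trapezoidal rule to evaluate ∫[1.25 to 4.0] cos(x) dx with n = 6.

f(x) = cos(x)
a = 1.25, b = 4.0, n = 6
h = (b - a)/n = 0.458333

Trapezoidal rule: (h/2)[f(x₀) + 2f(x₁) + 2f(x₂) + ... + f(xₙ)]

x_0 = 1.2500, f(x_0) = 0.315322, coefficient = 1
x_1 = 1.7083, f(x_1) = -0.137104, coefficient = 2
x_2 = 2.1667, f(x_2) = -0.561229, coefficient = 2
x_3 = 2.6250, f(x_3) = -0.869507, coefficient = 2
x_4 = 3.0833, f(x_4) = -0.998303, coefficient = 2
x_5 = 3.5417, f(x_5) = -0.921032, coefficient = 2
x_6 = 4.0000, f(x_6) = -0.653644, coefficient = 1

I ≈ (0.458333/2) × -7.312673 = -1.675821
Exact value: -1.705787
Error: 0.029966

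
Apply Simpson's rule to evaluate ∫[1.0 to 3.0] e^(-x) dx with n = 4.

f(x) = e^(-x)
a = 1.0, b = 3.0, n = 4
h = (b - a)/n = 0.500000

Simpson's rule: (h/3)[f(x₀) + 4f(x₁) + 2f(x₂) + ... + f(xₙ)]

x_0 = 1.0000, f(x_0) = 0.367879, coefficient = 1
x_1 = 1.5000, f(x_1) = 0.223130, coefficient = 4
x_2 = 2.0000, f(x_2) = 0.135335, coefficient = 2
x_3 = 2.5000, f(x_3) = 0.082085, coefficient = 4
x_4 = 3.0000, f(x_4) = 0.049787, coefficient = 1

I ≈ (0.500000/3) × 1.909198 = 0.318200
Exact value: 0.318092
Error: 0.000107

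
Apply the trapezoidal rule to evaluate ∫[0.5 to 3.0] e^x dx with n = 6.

f(x) = e^x
a = 0.5, b = 3.0, n = 6
h = (b - a)/n = 0.416667

Trapezoidal rule: (h/2)[f(x₀) + 2f(x₁) + 2f(x₂) + ... + f(xₙ)]

x_0 = 0.5000, f(x_0) = 1.648721, coefficient = 1
x_1 = 0.9167, f(x_1) = 2.500940, coefficient = 2
x_2 = 1.3333, f(x_2) = 3.793668, coefficient = 2
x_3 = 1.7500, f(x_3) = 5.754603, coefficient = 2
x_4 = 2.1667, f(x_4) = 8.729138, coefficient = 2
x_5 = 2.5833, f(x_5) = 13.241202, coefficient = 2
x_6 = 3.0000, f(x_6) = 20.085537, coefficient = 1

I ≈ (0.416667/2) × 89.773360 = 18.702783
Exact value: 18.436816
Error: 0.265968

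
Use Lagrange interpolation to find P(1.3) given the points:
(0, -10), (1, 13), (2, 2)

Lagrange interpolation formula:
P(x) = Σ yᵢ × Lᵢ(x)
where Lᵢ(x) = Π_{j≠i} (x - xⱼ)/(xᵢ - xⱼ)

L_0(1.3) = (1.3 - 1)/(0 - 1) × (1.3 - 2)/(0 - 2) = -0.105000
L_1(1.3) = (1.3 - 0)/(1 - 0) × (1.3 - 2)/(1 - 2) = 0.910000
L_2(1.3) = (1.3 - 0)/(2 - 0) × (1.3 - 1)/(2 - 1) = 0.195000

P(1.3) = (-10)×L_0(1.3) + 13×L_1(1.3) + 2×L_2(1.3)
P(1.3) = 13.270000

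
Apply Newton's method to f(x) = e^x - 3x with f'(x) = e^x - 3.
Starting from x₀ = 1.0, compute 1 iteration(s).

f(x) = e^x - 3x
f'(x) = e^x - 3
x₀ = 1.0

Newton-Raphson formula: x_{n+1} = x_n - f(x_n)/f'(x_n)

Iteration 1:
  f(1.000000) = -0.281718
  f'(1.000000) = -0.281718
  x_1 = 1.000000 - (-0.281718)/(-0.281718) = 0.000000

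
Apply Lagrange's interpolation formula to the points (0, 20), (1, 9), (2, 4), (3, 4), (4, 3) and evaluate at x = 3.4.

Lagrange interpolation formula:
P(x) = Σ yᵢ × Lᵢ(x)
where Lᵢ(x) = Π_{j≠i} (x - xⱼ)/(xᵢ - xⱼ)

L_0(3.4) = (3.4 - 1)/(0 - 1) × (3.4 - 2)/(0 - 2) × (3.4 - 3)/(0 - 3) × (3.4 - 4)/(0 - 4) = -0.033600
L_1(3.4) = (3.4 - 0)/(1 - 0) × (3.4 - 2)/(1 - 2) × (3.4 - 3)/(1 - 3) × (3.4 - 4)/(1 - 4) = 0.190400
L_2(3.4) = (3.4 - 0)/(2 - 0) × (3.4 - 1)/(2 - 1) × (3.4 - 3)/(2 - 3) × (3.4 - 4)/(2 - 4) = -0.489600
L_3(3.4) = (3.4 - 0)/(3 - 0) × (3.4 - 1)/(3 - 1) × (3.4 - 2)/(3 - 2) × (3.4 - 4)/(3 - 4) = 1.142400
L_4(3.4) = (3.4 - 0)/(4 - 0) × (3.4 - 1)/(4 - 1) × (3.4 - 2)/(4 - 2) × (3.4 - 3)/(4 - 3) = 0.190400

P(3.4) = 20×L_0(3.4) + 9×L_1(3.4) + 4×L_2(3.4) + 4×L_3(3.4) + 3×L_4(3.4)
P(3.4) = 4.224000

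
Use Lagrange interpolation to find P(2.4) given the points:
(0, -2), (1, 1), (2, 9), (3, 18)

Lagrange interpolation formula:
P(x) = Σ yᵢ × Lᵢ(x)
where Lᵢ(x) = Π_{j≠i} (x - xⱼ)/(xᵢ - xⱼ)

L_0(2.4) = (2.4 - 1)/(0 - 1) × (2.4 - 2)/(0 - 2) × (2.4 - 3)/(0 - 3) = 0.056000
L_1(2.4) = (2.4 - 0)/(1 - 0) × (2.4 - 2)/(1 - 2) × (2.4 - 3)/(1 - 3) = -0.288000
L_2(2.4) = (2.4 - 0)/(2 - 0) × (2.4 - 1)/(2 - 1) × (2.4 - 3)/(2 - 3) = 1.008000
L_3(2.4) = (2.4 - 0)/(3 - 0) × (2.4 - 1)/(3 - 1) × (2.4 - 2)/(3 - 2) = 0.224000

P(2.4) = (-2)×L_0(2.4) + 1×L_1(2.4) + 9×L_2(2.4) + 18×L_3(2.4)
P(2.4) = 12.704000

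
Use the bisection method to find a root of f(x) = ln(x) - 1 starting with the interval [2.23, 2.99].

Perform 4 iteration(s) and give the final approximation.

f(x) = ln(x) - 1
Initial interval: [2.23, 2.99]

Iteration 1:
  c_1 = (2.230000 + 2.990000)/2 = 2.610000
  f(c_1) = f(2.610000) = -0.040650
  f(a) × f(c) ≥ 0, new interval: [2.610000, 2.990000]
Iteration 2:
  c_2 = (2.610000 + 2.990000)/2 = 2.800000
  f(c_2) = f(2.800000) = 0.029619
  f(a) × f(c) < 0, new interval: [2.610000, 2.800000]
Iteration 3:
  c_3 = (2.610000 + 2.800000)/2 = 2.705000
  f(c_3) = f(2.705000) = -0.004898
  f(a) × f(c) ≥ 0, new interval: [2.705000, 2.800000]
Iteration 4:
  c_4 = (2.705000 + 2.800000)/2 = 2.752500
  f(c_4) = f(2.752500) = 0.012510
  f(a) × f(c) < 0, new interval: [2.705000, 2.752500]

After 4 iteration(s), the approximation is c_4 = 2.752500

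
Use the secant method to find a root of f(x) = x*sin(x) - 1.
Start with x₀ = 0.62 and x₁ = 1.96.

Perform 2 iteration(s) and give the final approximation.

f(x) = x*sin(x) - 1
x₀ = 0.62, x₁ = 1.96

Secant formula: x_{n+1} = x_n - f(x_n)(x_n - x_{n-1})/(f(x_n) - f(x_{n-1}))

Iteration 1:
  f(0.620000) = -0.639758
  f(1.960000) = 0.813415
  x_2 = 1.960000 - 0.813415×(1.960000 - 0.620000)/(0.813415 - (-0.639758))
       = 1.209934
Iteration 2:
  f(1.960000) = 0.813415
  f(1.209934) = 0.132005
  x_3 = 1.209934 - 0.132005×(1.209934 - 1.960000)/(0.132005 - 0.813415)
       = 1.064628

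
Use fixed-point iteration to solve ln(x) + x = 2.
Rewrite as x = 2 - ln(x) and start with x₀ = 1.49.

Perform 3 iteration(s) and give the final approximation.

Equation: ln(x) + x = 2
Fixed-point form: x = 2 - ln(x)
x₀ = 1.49

x_1 = g(1.490000) = 1.601224
x_2 = g(1.601224) = 1.529232
x_3 = g(1.529232) = 1.575235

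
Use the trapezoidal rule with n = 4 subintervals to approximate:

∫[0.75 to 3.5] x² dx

f(x) = x²
a = 0.75, b = 3.5, n = 4
h = (b - a)/n = 0.687500

Trapezoidal rule: (h/2)[f(x₀) + 2f(x₁) + 2f(x₂) + ... + f(xₙ)]

x_0 = 0.7500, f(x_0) = 0.562500, coefficient = 1
x_1 = 1.4375, f(x_1) = 2.066406, coefficient = 2
x_2 = 2.1250, f(x_2) = 4.515625, coefficient = 2
x_3 = 2.8125, f(x_3) = 7.910156, coefficient = 2
x_4 = 3.5000, f(x_4) = 12.250000, coefficient = 1

I ≈ (0.687500/2) × 41.796875 = 14.367676
Exact value: 14.151042
Error: 0.216634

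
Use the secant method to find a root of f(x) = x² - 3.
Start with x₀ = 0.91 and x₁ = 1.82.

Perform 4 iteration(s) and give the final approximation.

f(x) = x² - 3
x₀ = 0.91, x₁ = 1.82

Secant formula: x_{n+1} = x_n - f(x_n)(x_n - x_{n-1})/(f(x_n) - f(x_{n-1}))

Iteration 1:
  f(0.910000) = -2.171900
  f(1.820000) = 0.312400
  x_2 = 1.820000 - 0.312400×(1.820000 - 0.910000)/(0.312400 - (-2.171900))
       = 1.705568
Iteration 2:
  f(1.820000) = 0.312400
  f(1.705568) = -0.091039
  x_3 = 1.705568 - (-0.091039)×(1.705568 - 1.820000)/(-0.091039 - 0.312400)
       = 1.731390
Iteration 3:
  f(1.705568) = -0.091039
  f(1.731390) = -0.002288
  x_4 = 1.731390 - (-0.002288)×(1.731390 - 1.705568)/(-0.002288 - (-0.091039))
       = 1.732056
Iteration 4:
  f(1.731390) = -0.002288
  f(1.732056) = 0.000018
  x_5 = 1.732056 - 0.000018×(1.732056 - 1.731390)/(0.000018 - (-0.002288))
       = 1.732051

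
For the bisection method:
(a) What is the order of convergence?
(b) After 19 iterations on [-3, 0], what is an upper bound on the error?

(a) Bisection has linear (order 1) convergence; the error is halved each step.

(b) Error bound = (b-a)/2^n = (0 - (-3))/2^{19}
    = 3/2^{19}

(a) 1 (linear); (b) error ≤ 5.72e-06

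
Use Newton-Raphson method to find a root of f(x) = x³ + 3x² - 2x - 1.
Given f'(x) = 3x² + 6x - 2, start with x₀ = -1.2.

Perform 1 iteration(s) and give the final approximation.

f(x) = x³ + 3x² - 2x - 1
f'(x) = 3x² + 6x - 2
x₀ = -1.2

Newton-Raphson formula: x_{n+1} = x_n - f(x_n)/f'(x_n)

Iteration 1:
  f(-1.200000) = 3.992000
  f'(-1.200000) = -4.880000
  x_1 = -1.200000 - 3.992000/(-4.880000) = -0.381967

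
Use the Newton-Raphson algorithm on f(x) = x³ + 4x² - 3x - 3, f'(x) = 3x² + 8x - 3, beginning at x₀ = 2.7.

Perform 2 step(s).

f(x) = x³ + 4x² - 3x - 3
f'(x) = 3x² + 8x - 3
x₀ = 2.7

Newton-Raphson formula: x_{n+1} = x_n - f(x_n)/f'(x_n)

Iteration 1:
  f(2.700000) = 37.743000
  f'(2.700000) = 40.470000
  x_1 = 2.700000 - 37.743000/40.470000 = 1.767383
Iteration 2:
  f(1.767383) = 9.713100
  f'(1.767383) = 20.509997
  x_2 = 1.767383 - 9.713100/20.509997 = 1.293804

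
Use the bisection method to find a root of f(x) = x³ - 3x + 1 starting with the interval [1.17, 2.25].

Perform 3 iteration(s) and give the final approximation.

f(x) = x³ - 3x + 1
Initial interval: [1.17, 2.25]

Iteration 1:
  c_1 = (1.170000 + 2.250000)/2 = 1.710000
  f(c_1) = f(1.710000) = 0.870211
  f(a) × f(c) < 0, new interval: [1.170000, 1.710000]
Iteration 2:
  c_2 = (1.170000 + 1.710000)/2 = 1.440000
  f(c_2) = f(1.440000) = -0.334016
  f(a) × f(c) ≥ 0, new interval: [1.440000, 1.710000]
Iteration 3:
  c_3 = (1.440000 + 1.710000)/2 = 1.575000
  f(c_3) = f(1.575000) = 0.181984
  f(a) × f(c) < 0, new interval: [1.440000, 1.575000]

After 3 iteration(s), the approximation is c_3 = 1.575000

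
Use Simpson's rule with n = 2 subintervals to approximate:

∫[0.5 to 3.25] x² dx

f(x) = x²
a = 0.5, b = 3.25, n = 2
h = (b - a)/n = 1.375000

Simpson's rule: (h/3)[f(x₀) + 4f(x₁) + 2f(x₂) + ... + f(xₙ)]

x_0 = 0.5000, f(x_0) = 0.250000, coefficient = 1
x_1 = 1.8750, f(x_1) = 3.515625, coefficient = 4
x_2 = 3.2500, f(x_2) = 10.562500, coefficient = 1

I ≈ (1.375000/3) × 24.875000 = 11.401042
Exact value: 11.401042
Error: 0.000000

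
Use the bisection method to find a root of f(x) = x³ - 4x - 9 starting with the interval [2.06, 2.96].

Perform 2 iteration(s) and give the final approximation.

f(x) = x³ - 4x - 9
Initial interval: [2.06, 2.96]

Iteration 1:
  c_1 = (2.060000 + 2.960000)/2 = 2.510000
  f(c_1) = f(2.510000) = -3.226749
  f(a) × f(c) ≥ 0, new interval: [2.510000, 2.960000]
Iteration 2:
  c_2 = (2.510000 + 2.960000)/2 = 2.735000
  f(c_2) = f(2.735000) = 0.518415
  f(a) × f(c) < 0, new interval: [2.510000, 2.735000]

After 2 iteration(s), the approximation is c_2 = 2.735000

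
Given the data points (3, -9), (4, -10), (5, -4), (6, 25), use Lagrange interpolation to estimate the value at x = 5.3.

Lagrange interpolation formula:
P(x) = Σ yᵢ × Lᵢ(x)
where Lᵢ(x) = Π_{j≠i} (x - xⱼ)/(xᵢ - xⱼ)

L_0(5.3) = (5.3 - 4)/(3 - 4) × (5.3 - 5)/(3 - 5) × (5.3 - 6)/(3 - 6) = 0.045500
L_1(5.3) = (5.3 - 3)/(4 - 3) × (5.3 - 5)/(4 - 5) × (5.3 - 6)/(4 - 6) = -0.241500
L_2(5.3) = (5.3 - 3)/(5 - 3) × (5.3 - 4)/(5 - 4) × (5.3 - 6)/(5 - 6) = 1.046500
L_3(5.3) = (5.3 - 3)/(6 - 3) × (5.3 - 4)/(6 - 4) × (5.3 - 5)/(6 - 5) = 0.149500

P(5.3) = (-9)×L_0(5.3) + (-10)×L_1(5.3) + (-4)×L_2(5.3) + 25×L_3(5.3)
P(5.3) = 1.557000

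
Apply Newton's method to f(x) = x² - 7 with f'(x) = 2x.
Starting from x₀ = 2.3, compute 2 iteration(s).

f(x) = x² - 7
f'(x) = 2x
x₀ = 2.3

Newton-Raphson formula: x_{n+1} = x_n - f(x_n)/f'(x_n)

Iteration 1:
  f(2.300000) = -1.710000
  f'(2.300000) = 4.600000
  x_1 = 2.300000 - (-1.710000)/4.600000 = 2.671739
Iteration 2:
  f(2.671739) = 0.138190
  f'(2.671739) = 5.343478
  x_2 = 2.671739 - 0.138190/5.343478 = 2.645878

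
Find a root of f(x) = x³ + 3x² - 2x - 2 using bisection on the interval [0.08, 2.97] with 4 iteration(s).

f(x) = x³ + 3x² - 2x - 2
Initial interval: [0.08, 2.97]

Iteration 1:
  c_1 = (0.080000 + 2.970000)/2 = 1.525000
  f(c_1) = f(1.525000) = 5.473453
  f(a) × f(c) < 0, new interval: [0.080000, 1.525000]
Iteration 2:
  c_2 = (0.080000 + 1.525000)/2 = 0.802500
  f(c_2) = f(0.802500) = -1.156166
  f(a) × f(c) ≥ 0, new interval: [0.802500, 1.525000]
Iteration 3:
  c_3 = (0.802500 + 1.525000)/2 = 1.163750
  f(c_3) = f(1.163750) = 1.311525
  f(a) × f(c) < 0, new interval: [0.802500, 1.163750]
Iteration 4:
  c_4 = (0.802500 + 1.163750)/2 = 0.983125
  f(c_4) = f(0.983125) = -0.116421
  f(a) × f(c) ≥ 0, new interval: [0.983125, 1.163750]

After 4 iteration(s), the approximation is c_4 = 0.983125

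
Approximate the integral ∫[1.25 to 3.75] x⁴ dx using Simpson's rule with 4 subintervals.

f(x) = x⁴
a = 1.25, b = 3.75, n = 4
h = (b - a)/n = 0.625000

Simpson's rule: (h/3)[f(x₀) + 4f(x₁) + 2f(x₂) + ... + f(xₙ)]

x_0 = 1.2500, f(x_0) = 2.441406, coefficient = 1
x_1 = 1.8750, f(x_1) = 12.359619, coefficient = 4
x_2 = 2.5000, f(x_2) = 39.062500, coefficient = 2
x_3 = 3.1250, f(x_3) = 95.367432, coefficient = 4
x_4 = 3.7500, f(x_4) = 197.753906, coefficient = 1

I ≈ (0.625000/3) × 709.228516 = 147.755941
Exact value: 147.705078
Error: 0.050863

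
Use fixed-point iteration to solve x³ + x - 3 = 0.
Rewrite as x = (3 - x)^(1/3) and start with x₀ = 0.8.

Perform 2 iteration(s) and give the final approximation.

Equation: x³ + x - 3 = 0
Fixed-point form: x = (3 - x)^(1/3)
x₀ = 0.8

x_1 = g(0.800000) = 1.300591
x_2 = g(1.300591) = 1.193345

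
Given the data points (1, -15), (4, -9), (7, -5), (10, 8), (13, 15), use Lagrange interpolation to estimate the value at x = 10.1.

Lagrange interpolation formula:
P(x) = Σ yᵢ × Lᵢ(x)
where Lᵢ(x) = Π_{j≠i} (x - xⱼ)/(xᵢ - xⱼ)

L_0(10.1) = (10.1 - 4)/(1 - 4) × (10.1 - 7)/(1 - 7) × (10.1 - 10)/(1 - 10) × (10.1 - 13)/(1 - 13) = -0.002821
L_1(10.1) = (10.1 - 1)/(4 - 1) × (10.1 - 7)/(4 - 7) × (10.1 - 10)/(4 - 10) × (10.1 - 13)/(4 - 13) = 0.016833
L_2(10.1) = (10.1 - 1)/(7 - 1) × (10.1 - 4)/(7 - 4) × (10.1 - 10)/(7 - 10) × (10.1 - 13)/(7 - 13) = -0.049685
L_3(10.1) = (10.1 - 1)/(10 - 1) × (10.1 - 4)/(10 - 4) × (10.1 - 7)/(10 - 7) × (10.1 - 13)/(10 - 13) = 1.026821
L_4(10.1) = (10.1 - 1)/(13 - 1) × (10.1 - 4)/(13 - 4) × (10.1 - 7)/(13 - 7) × (10.1 - 10)/(13 - 10) = 0.008852

P(10.1) = (-15)×L_0(10.1) + (-9)×L_1(10.1) + (-5)×L_2(10.1) + 8×L_3(10.1) + 15×L_4(10.1)
P(10.1) = 8.486585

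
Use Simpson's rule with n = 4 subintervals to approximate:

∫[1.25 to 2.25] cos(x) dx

f(x) = cos(x)
a = 1.25, b = 2.25, n = 4
h = (b - a)/n = 0.250000

Simpson's rule: (h/3)[f(x₀) + 4f(x₁) + 2f(x₂) + ... + f(xₙ)]

x_0 = 1.2500, f(x_0) = 0.315322, coefficient = 1
x_1 = 1.5000, f(x_1) = 0.070737, coefficient = 4
x_2 = 1.7500, f(x_2) = -0.178246, coefficient = 2
x_3 = 2.0000, f(x_3) = -0.416147, coefficient = 4
x_4 = 2.2500, f(x_4) = -0.628174, coefficient = 1

I ≈ (0.250000/3) × -2.050982 = -0.170915
Exact value: -0.170911
Error: 0.000004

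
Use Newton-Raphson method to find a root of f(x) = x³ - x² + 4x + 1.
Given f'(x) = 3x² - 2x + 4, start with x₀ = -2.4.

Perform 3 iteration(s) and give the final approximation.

f(x) = x³ - x² + 4x + 1
f'(x) = 3x² - 2x + 4
x₀ = -2.4

Newton-Raphson formula: x_{n+1} = x_n - f(x_n)/f'(x_n)

Iteration 1:
  f(-2.400000) = -28.184000
  f'(-2.400000) = 26.080000
  x_1 = -2.400000 - (-28.184000)/26.080000 = -1.319325
Iteration 2:
  f(-1.319325) = -8.314362
  f'(-1.319325) = 11.860507
  x_2 = -1.319325 - (-8.314362)/11.860507 = -0.618313
Iteration 3:
  f(-0.618313) = -2.091950
  f'(-0.618313) = 6.383558
  x_3 = -0.618313 - (-2.091950)/6.383558 = -0.290604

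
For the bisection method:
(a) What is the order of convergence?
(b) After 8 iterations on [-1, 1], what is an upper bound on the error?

(a) Bisection has linear (order 1) convergence; the error is halved each step.

(b) Error bound = (b-a)/2^n = (1 - (-1))/2^{8}
    = 2/2^{8}

(a) 1 (linear); (b) error ≤ 7.81e-03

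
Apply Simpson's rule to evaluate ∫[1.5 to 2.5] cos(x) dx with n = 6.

f(x) = cos(x)
a = 1.5, b = 2.5, n = 6
h = (b - a)/n = 0.166667

Simpson's rule: (h/3)[f(x₀) + 4f(x₁) + 2f(x₂) + ... + f(xₙ)]

x_0 = 1.5000, f(x_0) = 0.070737, coefficient = 1
x_1 = 1.6667, f(x_1) = -0.095724, coefficient = 4
x_2 = 1.8333, f(x_2) = -0.259531, coefficient = 2
x_3 = 2.0000, f(x_3) = -0.416147, coefficient = 4
x_4 = 2.1667, f(x_4) = -0.561229, coefficient = 2
x_5 = 2.3333, f(x_5) = -0.690758, coefficient = 4
x_6 = 2.5000, f(x_6) = -0.801144, coefficient = 1

I ≈ (0.166667/3) × -7.182442 = -0.399025
Exact value: -0.399023
Error: 0.000002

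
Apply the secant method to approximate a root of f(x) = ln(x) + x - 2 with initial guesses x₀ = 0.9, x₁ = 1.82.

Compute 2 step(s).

f(x) = ln(x) + x - 2
x₀ = 0.9, x₁ = 1.82

Secant formula: x_{n+1} = x_n - f(x_n)(x_n - x_{n-1})/(f(x_n) - f(x_{n-1}))

Iteration 1:
  f(0.900000) = -1.205361
  f(1.820000) = 0.418837
  x_2 = 1.820000 - 0.418837×(1.820000 - 0.900000)/(0.418837 - (-1.205361))
       = 1.582757
Iteration 2:
  f(1.820000) = 0.418837
  f(1.582757) = 0.041925
  x_3 = 1.582757 - 0.041925×(1.582757 - 1.820000)/(0.041925 - 0.418837)
       = 1.556368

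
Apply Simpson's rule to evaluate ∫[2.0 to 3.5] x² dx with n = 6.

f(x) = x²
a = 2.0, b = 3.5, n = 6
h = (b - a)/n = 0.250000

Simpson's rule: (h/3)[f(x₀) + 4f(x₁) + 2f(x₂) + ... + f(xₙ)]

x_0 = 2.0000, f(x_0) = 4.000000, coefficient = 1
x_1 = 2.2500, f(x_1) = 5.062500, coefficient = 4
x_2 = 2.5000, f(x_2) = 6.250000, coefficient = 2
x_3 = 2.7500, f(x_3) = 7.562500, coefficient = 4
x_4 = 3.0000, f(x_4) = 9.000000, coefficient = 2
x_5 = 3.2500, f(x_5) = 10.562500, coefficient = 4
x_6 = 3.5000, f(x_6) = 12.250000, coefficient = 1

I ≈ (0.250000/3) × 139.500000 = 11.625000
Exact value: 11.625000
Error: 0.000000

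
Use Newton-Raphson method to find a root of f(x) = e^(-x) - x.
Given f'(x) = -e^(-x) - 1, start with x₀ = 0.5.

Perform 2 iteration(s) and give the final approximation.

f(x) = e^(-x) - x
f'(x) = -e^(-x) - 1
x₀ = 0.5

Newton-Raphson formula: x_{n+1} = x_n - f(x_n)/f'(x_n)

Iteration 1:
  f(0.500000) = 0.106531
  f'(0.500000) = -1.606531
  x_1 = 0.500000 - 0.106531/(-1.606531) = 0.566311
Iteration 2:
  f(0.566311) = 0.001305
  f'(0.566311) = -1.567616
  x_2 = 0.566311 - 0.001305/(-1.567616) = 0.567143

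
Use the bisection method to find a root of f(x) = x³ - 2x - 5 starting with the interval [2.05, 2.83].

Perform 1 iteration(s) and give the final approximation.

f(x) = x³ - 2x - 5
Initial interval: [2.05, 2.83]

Iteration 1:
  c_1 = (2.050000 + 2.830000)/2 = 2.440000
  f(c_1) = f(2.440000) = 4.646784
  f(a) × f(c) < 0, new interval: [2.050000, 2.440000]

After 1 iteration(s), the approximation is c_1 = 2.440000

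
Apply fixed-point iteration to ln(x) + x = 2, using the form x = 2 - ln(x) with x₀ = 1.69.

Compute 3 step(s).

Equation: ln(x) + x = 2
Fixed-point form: x = 2 - ln(x)
x₀ = 1.69

x_1 = g(1.690000) = 1.475271
x_2 = g(1.475271) = 1.611158
x_3 = g(1.611158) = 1.523047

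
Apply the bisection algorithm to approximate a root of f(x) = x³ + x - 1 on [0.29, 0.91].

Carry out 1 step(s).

f(x) = x³ + x - 1
Initial interval: [0.29, 0.91]

Iteration 1:
  c_1 = (0.290000 + 0.910000)/2 = 0.600000
  f(c_1) = f(0.600000) = -0.184000
  f(a) × f(c) ≥ 0, new interval: [0.600000, 0.910000]

After 1 iteration(s), the approximation is c_1 = 0.600000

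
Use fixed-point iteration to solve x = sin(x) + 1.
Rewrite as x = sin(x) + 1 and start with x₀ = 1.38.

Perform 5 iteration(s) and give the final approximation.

Equation: x = sin(x) + 1
Fixed-point form: x = sin(x) + 1
x₀ = 1.38

x_1 = g(1.380000) = 1.981854
x_2 = g(1.981854) = 1.916699
x_3 = g(1.916699) = 1.940770
x_4 = g(1.940770) = 1.932337
x_5 = g(1.932337) = 1.935353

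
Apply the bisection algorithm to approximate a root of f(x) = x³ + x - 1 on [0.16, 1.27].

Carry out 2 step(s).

f(x) = x³ + x - 1
Initial interval: [0.16, 1.27]

Iteration 1:
  c_1 = (0.160000 + 1.270000)/2 = 0.715000
  f(c_1) = f(0.715000) = 0.080526
  f(a) × f(c) < 0, new interval: [0.160000, 0.715000]
Iteration 2:
  c_2 = (0.160000 + 0.715000)/2 = 0.437500
  f(c_2) = f(0.437500) = -0.478760
  f(a) × f(c) ≥ 0, new interval: [0.437500, 0.715000]

After 2 iteration(s), the approximation is c_2 = 0.437500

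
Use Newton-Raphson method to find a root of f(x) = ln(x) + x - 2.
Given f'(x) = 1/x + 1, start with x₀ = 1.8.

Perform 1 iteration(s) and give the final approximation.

f(x) = ln(x) + x - 2
f'(x) = 1/x + 1
x₀ = 1.8

Newton-Raphson formula: x_{n+1} = x_n - f(x_n)/f'(x_n)

Iteration 1:
  f(1.800000) = 0.387787
  f'(1.800000) = 1.555556
  x_1 = 1.800000 - 0.387787/1.555556 = 1.550709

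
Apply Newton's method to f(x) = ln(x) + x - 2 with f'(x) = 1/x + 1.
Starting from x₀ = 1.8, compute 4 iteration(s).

f(x) = ln(x) + x - 2
f'(x) = 1/x + 1
x₀ = 1.8

Newton-Raphson formula: x_{n+1} = x_n - f(x_n)/f'(x_n)

Iteration 1:
  f(1.800000) = 0.387787
  f'(1.800000) = 1.555556
  x_1 = 1.800000 - 0.387787/1.555556 = 1.550709
Iteration 2:
  f(1.550709) = -0.010579
  f'(1.550709) = 1.644866
  x_2 = 1.550709 - (-0.010579)/1.644866 = 1.557140
Iteration 3:
  f(1.557140) = -0.000009
  f'(1.557140) = 1.642203
  x_3 = 1.557140 - (-0.000009)/1.642203 = 1.557146
Iteration 4:
  f(1.557146) = 0.000000
  f'(1.557146) = 1.642201
  x_4 = 1.557146 - 0.000000/1.642201 = 1.557146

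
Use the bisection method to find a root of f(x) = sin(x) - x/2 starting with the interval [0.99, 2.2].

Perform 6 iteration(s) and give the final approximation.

f(x) = sin(x) - x/2
Initial interval: [0.99, 2.2]

Iteration 1:
  c_1 = (0.990000 + 2.200000)/2 = 1.595000
  f(c_1) = f(1.595000) = 0.202207
  f(a) × f(c) ≥ 0, new interval: [1.595000, 2.200000]
Iteration 2:
  c_2 = (1.595000 + 2.200000)/2 = 1.897500
  f(c_2) = f(1.897500) = -0.001645
  f(a) × f(c) < 0, new interval: [1.595000, 1.897500]
Iteration 3:
  c_3 = (1.595000 + 1.897500)/2 = 1.746250
  f(c_3) = f(1.746250) = 0.111522
  f(a) × f(c) ≥ 0, new interval: [1.746250, 1.897500]
Iteration 4:
  c_4 = (1.746250 + 1.897500)/2 = 1.821875
  f(c_4) = f(1.821875) = 0.057707
  f(a) × f(c) ≥ 0, new interval: [1.821875, 1.897500]
Iteration 5:
  c_5 = (1.821875 + 1.897500)/2 = 1.859688
  f(c_5) = f(1.859688) = 0.028717
  f(a) × f(c) ≥ 0, new interval: [1.859688, 1.897500]
Iteration 6:
  c_6 = (1.859688 + 1.897500)/2 = 1.878594
  f(c_6) = f(1.878594) = 0.013706
  f(a) × f(c) ≥ 0, new interval: [1.878594, 1.897500]

After 6 iteration(s), the approximation is c_6 = 1.878594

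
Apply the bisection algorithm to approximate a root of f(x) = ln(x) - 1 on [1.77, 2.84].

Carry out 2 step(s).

f(x) = ln(x) - 1
Initial interval: [1.77, 2.84]

Iteration 1:
  c_1 = (1.770000 + 2.840000)/2 = 2.305000
  f(c_1) = f(2.305000) = -0.164919
  f(a) × f(c) ≥ 0, new interval: [2.305000, 2.840000]
Iteration 2:
  c_2 = (2.305000 + 2.840000)/2 = 2.572500
  f(c_2) = f(2.572500) = -0.055122
  f(a) × f(c) ≥ 0, new interval: [2.572500, 2.840000]

After 2 iteration(s), the approximation is c_2 = 2.572500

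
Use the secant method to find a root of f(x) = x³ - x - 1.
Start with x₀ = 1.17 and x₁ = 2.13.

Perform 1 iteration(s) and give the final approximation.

f(x) = x³ - x - 1
x₀ = 1.17, x₁ = 2.13

Secant formula: x_{n+1} = x_n - f(x_n)(x_n - x_{n-1})/(f(x_n) - f(x_{n-1}))

Iteration 1:
  f(1.170000) = -0.568387
  f(2.130000) = 6.533597
  x_2 = 2.130000 - 6.533597×(2.130000 - 1.170000)/(6.533597 - (-0.568387))
       = 1.246831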